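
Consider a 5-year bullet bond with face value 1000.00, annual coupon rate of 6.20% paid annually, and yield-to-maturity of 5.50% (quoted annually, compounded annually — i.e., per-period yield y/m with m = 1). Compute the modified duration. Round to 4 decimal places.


Coupon per period c = face * coupon_rate / m = 62.000000
Periods per year m = 1; per-period yield y/m = 0.055000
Number of cashflows N = 5
Cashflows (t years, CF_t, discount factor 1/(1+y/m)^(m*t), PV):
  t = 1.0000: CF_t = 62.000000, DF = 0.947867, PV = 58.767773
  t = 2.0000: CF_t = 62.000000, DF = 0.898452, PV = 55.704050
  t = 3.0000: CF_t = 62.000000, DF = 0.851614, PV = 52.800047
  t = 4.0000: CF_t = 62.000000, DF = 0.807217, PV = 50.047438
  t = 5.0000: CF_t = 1062.000000, DF = 0.765134, PV = 812.572684
Price P = sum_t PV_t = 1029.891991
First compute Macaulay numerator sum_t t * PV_t:
  t * PV_t at t = 1.0000: 58.767773
  t * PV_t at t = 2.0000: 111.408100
  t * PV_t at t = 3.0000: 158.400142
  t * PV_t at t = 4.0000: 200.189752
  t * PV_t at t = 5.0000: 4062.863419
Macaulay duration D = 4591.629185 / 1029.891991 = 4.458360
Modified duration = D / (1 + y/m) = 4.458360 / (1 + 0.055000) = 4.225934

Answer: Modified duration = 4.2259


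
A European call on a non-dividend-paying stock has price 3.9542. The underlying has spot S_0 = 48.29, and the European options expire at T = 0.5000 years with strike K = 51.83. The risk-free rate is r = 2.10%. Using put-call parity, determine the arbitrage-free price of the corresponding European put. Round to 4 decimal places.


Answer: Put price = 6.9528

Derivation:
Put-call parity: C - P = S_0 * exp(-qT) - K * exp(-rT).
S_0 * exp(-qT) = 48.2900 * 1.00000000 = 48.29000000
K * exp(-rT) = 51.8300 * 0.98955493 = 51.28863215
P = C - S*exp(-qT) + K*exp(-rT)
P = 3.9542 - 48.29000000 + 51.28863215 = 6.9528


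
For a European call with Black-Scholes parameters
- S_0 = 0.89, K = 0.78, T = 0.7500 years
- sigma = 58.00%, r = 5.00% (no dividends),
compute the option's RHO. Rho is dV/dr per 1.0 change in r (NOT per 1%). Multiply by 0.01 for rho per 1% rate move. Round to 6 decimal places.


Answer: Rho = 0.301078

Derivation:
d1 = 0.5884543932; d2 = 0.0861596591
phi(d1) = 0.3355186217; exp(-qT) = 1.0000000000; exp(-rT) = 0.9631944177
N(d2) = 0.5343302506
Rho = K*T*exp(-rT)*N(d2) = 0.7800 * 0.7500 * 0.9631944177 * 0.5343302506 = 0.301078


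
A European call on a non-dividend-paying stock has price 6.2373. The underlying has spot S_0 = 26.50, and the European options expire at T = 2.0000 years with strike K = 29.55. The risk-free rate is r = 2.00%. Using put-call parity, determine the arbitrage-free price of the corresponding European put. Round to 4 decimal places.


Answer: Put price = 8.1286

Derivation:
Put-call parity: C - P = S_0 * exp(-qT) - K * exp(-rT).
S_0 * exp(-qT) = 26.5000 * 1.00000000 = 26.50000000
K * exp(-rT) = 29.5500 * 0.96078944 = 28.39132793
P = C - S*exp(-qT) + K*exp(-rT)
P = 6.2373 - 26.50000000 + 28.39132793 = 8.1286


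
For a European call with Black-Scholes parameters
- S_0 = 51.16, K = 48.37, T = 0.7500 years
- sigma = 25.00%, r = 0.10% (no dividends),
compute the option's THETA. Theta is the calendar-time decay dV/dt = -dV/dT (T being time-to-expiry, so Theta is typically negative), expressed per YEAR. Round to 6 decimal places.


d1 = 0.3707313413; d2 = 0.1542249903
phi(d1) = 0.3724474232; exp(-qT) = 1.0000000000; exp(-rT) = 0.9992502812
Theta = -S*exp(-qT)*phi(d1)*sigma/(2*sqrt(T)) - r*K*exp(-rT)*N(d2) + q*S*exp(-qT)*N(d1)
N(d1) = 0.6445811779; N(d2) = 0.5612838307; sqrt(T) = 0.8660254038
Term 1 = -51.1600 * 1.0000000000 * 0.3724474232 * 0.2500 / (2 * 0.8660254038) = -2.7502672103
Term 2 = -0.0010 * 48.3700 * 0.9992502812 * 0.5612838307 = -0.0271289446
Term 3 = 0 (no dividend yield, q = 0)
Theta = -2.7502672103 + (-0.0271289446) + (0.0000000000) = -2.777396

Answer: Theta = -2.777396


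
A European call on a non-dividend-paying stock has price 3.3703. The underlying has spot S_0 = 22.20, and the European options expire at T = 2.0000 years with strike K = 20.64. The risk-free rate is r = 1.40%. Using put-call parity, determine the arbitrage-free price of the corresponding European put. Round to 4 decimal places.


Answer: Put price = 1.2404

Derivation:
Put-call parity: C - P = S_0 * exp(-qT) - K * exp(-rT).
S_0 * exp(-qT) = 22.2000 * 1.00000000 = 22.20000000
K * exp(-rT) = 20.6400 * 0.97238837 = 20.07009589
P = C - S*exp(-qT) + K*exp(-rT)
P = 3.3703 - 22.20000000 + 20.07009589 = 1.2404


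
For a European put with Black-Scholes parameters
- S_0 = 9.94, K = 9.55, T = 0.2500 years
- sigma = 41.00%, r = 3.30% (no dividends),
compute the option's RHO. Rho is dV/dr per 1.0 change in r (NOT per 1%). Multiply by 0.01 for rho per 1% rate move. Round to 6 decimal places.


d1 = 0.3379920301; d2 = 0.1329920301
phi(d1) = 0.3767935556; exp(-qT) = 1.0000000000; exp(-rT) = 0.9917839379
N(-d2) = 0.4470998418
Rho = -K*T*exp(-rT)*N(-d2) = -9.5500 * 0.2500 * 0.9917839379 * 0.4470998418 = -1.058681

Answer: Rho = -1.058681


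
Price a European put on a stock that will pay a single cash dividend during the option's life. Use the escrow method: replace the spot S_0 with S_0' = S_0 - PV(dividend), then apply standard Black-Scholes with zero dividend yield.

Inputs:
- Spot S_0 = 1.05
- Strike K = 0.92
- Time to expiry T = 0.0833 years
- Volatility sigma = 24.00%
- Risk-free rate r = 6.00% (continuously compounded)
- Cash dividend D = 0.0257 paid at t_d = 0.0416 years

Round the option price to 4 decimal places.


PV(D) = D * exp(-r * t_d) = 0.0257 * 0.99750711 = 0.02563593
S_0' = S_0 - PV(D) = 1.0500 - 0.02563593 = 1.02436407
d1 = (ln(S_0'/K) + (r + sigma^2/2)*T) / (sigma*sqrt(T)) = 1.65805794
d2 = d1 - sigma*sqrt(T) = 1.58878977
exp(-rT) = 0.99501447
N(-d1) = 0.04865289; N(-d2) = 0.05605393
P = K * exp(-rT) * N(-d2) - S_0' * N(-d1) = 0.9200 * 0.99501447 * 0.05605393 - 1.02436407 * 0.04865289 = 0.0015

Answer: Price = 0.0015


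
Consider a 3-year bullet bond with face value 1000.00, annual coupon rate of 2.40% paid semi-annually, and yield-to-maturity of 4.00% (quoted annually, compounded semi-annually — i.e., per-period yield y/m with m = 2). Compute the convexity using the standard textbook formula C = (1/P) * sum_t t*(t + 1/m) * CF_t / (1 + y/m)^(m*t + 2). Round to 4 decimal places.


Answer: Convexity = 9.6899

Derivation:
Coupon per period c = face * coupon_rate / m = 12.000000
Periods per year m = 2; per-period yield y/m = 0.020000
Number of cashflows N = 6
Cashflows (t years, CF_t, discount factor 1/(1+y/m)^(m*t), PV):
  t = 0.5000: CF_t = 12.000000, DF = 0.980392, PV = 11.764706
  t = 1.0000: CF_t = 12.000000, DF = 0.961169, PV = 11.534025
  t = 1.5000: CF_t = 12.000000, DF = 0.942322, PV = 11.307868
  t = 2.0000: CF_t = 12.000000, DF = 0.923845, PV = 11.086145
  t = 2.5000: CF_t = 12.000000, DF = 0.905731, PV = 10.868770
  t = 3.0000: CF_t = 1012.000000, DF = 0.887971, PV = 898.627039
Price P = sum_t PV_t = 955.188553
Convexity numerator sum_t t*(t + 1/m) * CF_t / (1+y/m)^(m*t + 2):
  t = 0.5000: term = 5.653934
  t = 1.0000: term = 16.629218
  t = 1.5000: term = 32.606309
  t = 2.0000: term = 53.278283
  t = 2.5000: term = 78.350416
  t = 3.0000: term = 9069.188684
Convexity = (1/P) * sum = 9255.706844 / 955.188553 = 9.689926


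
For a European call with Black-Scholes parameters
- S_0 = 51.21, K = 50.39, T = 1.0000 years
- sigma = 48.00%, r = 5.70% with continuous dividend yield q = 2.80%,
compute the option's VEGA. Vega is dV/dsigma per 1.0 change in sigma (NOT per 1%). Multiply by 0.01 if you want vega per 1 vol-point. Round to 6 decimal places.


d1 = 0.3340460058; d2 = -0.1459539942
phi(d1) = 0.3772934923; exp(-qT) = 0.9723883668; exp(-rT) = 0.9445940694
Vega = S * exp(-qT) * phi(d1) * sqrt(T) = 51.2100 * 0.9723883668 * 0.3772934923 * 1.0000000000 = 18.787710

Answer: Vega = 18.787710


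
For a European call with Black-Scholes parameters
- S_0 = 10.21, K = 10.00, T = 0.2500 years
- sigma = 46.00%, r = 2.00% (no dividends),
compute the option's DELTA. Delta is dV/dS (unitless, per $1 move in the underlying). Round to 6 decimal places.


Answer: Delta = 0.589826

Derivation:
d1 = 0.2270979964; d2 = -0.0029020036
phi(d1) = 0.3887863624; exp(-qT) = 1.0000000000; exp(-rT) = 0.9950124792
N(d1) = 0.5898262290
Delta = exp(-qT) * N(d1) = 1.0000000000 * 0.5898262290 = 0.589826


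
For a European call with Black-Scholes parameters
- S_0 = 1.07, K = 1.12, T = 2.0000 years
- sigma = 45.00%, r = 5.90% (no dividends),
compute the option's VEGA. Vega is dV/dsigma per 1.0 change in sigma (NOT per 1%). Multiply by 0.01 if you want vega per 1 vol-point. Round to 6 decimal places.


Answer: Vega = 0.549935

Derivation:
d1 = 0.4318536236; d2 = -0.2045424794
phi(d1) = 0.3634231906; exp(-qT) = 1.0000000000; exp(-rT) = 0.8886960526
Vega = S * exp(-qT) * phi(d1) * sqrt(T) = 1.0700 * 1.0000000000 * 0.3634231906 * 1.4142135624 = 0.549935


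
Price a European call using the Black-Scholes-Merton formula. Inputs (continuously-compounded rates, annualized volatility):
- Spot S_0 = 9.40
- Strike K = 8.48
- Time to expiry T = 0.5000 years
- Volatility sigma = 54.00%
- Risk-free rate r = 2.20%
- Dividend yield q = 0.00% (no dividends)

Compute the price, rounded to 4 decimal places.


d1 = (ln(S/K) + (r - q + 0.5*sigma^2) * T) / (sigma * sqrt(T)) = 0.48947304
d2 = d1 - sigma * sqrt(T) = 0.10763537
exp(-rT) = 0.98906028; exp(-qT) = 1.00000000
C = S_0 * exp(-qT) * N(d1) - K * exp(-rT) * N(d2)
N(d1) = 0.68774658; N(d2) = 0.54285753
C = 9.4000 * 1.00000000 * 0.68774658 - 8.4800 * 0.98906028 * 0.54285753 = 1.9117

Answer: Price = 1.9117


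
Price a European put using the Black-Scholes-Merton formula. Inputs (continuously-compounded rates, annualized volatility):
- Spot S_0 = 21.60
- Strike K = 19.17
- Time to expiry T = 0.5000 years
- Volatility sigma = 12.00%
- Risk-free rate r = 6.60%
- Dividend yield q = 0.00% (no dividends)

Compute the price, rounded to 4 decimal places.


d1 = (ln(S/K) + (r - q + 0.5*sigma^2) * T) / (sigma * sqrt(T)) = 1.83785016
d2 = d1 - sigma * sqrt(T) = 1.75299735
exp(-rT) = 0.96753856; exp(-qT) = 1.00000000
P = K * exp(-rT) * N(-d2) - S_0 * exp(-qT) * N(-d1)
N(-d1) = 0.03304224; N(-d2) = 0.03980123
P = 19.1700 * 0.96753856 * 0.03980123 - 21.6000 * 1.00000000 * 0.03304224 = 0.0245

Answer: Price = 0.0245


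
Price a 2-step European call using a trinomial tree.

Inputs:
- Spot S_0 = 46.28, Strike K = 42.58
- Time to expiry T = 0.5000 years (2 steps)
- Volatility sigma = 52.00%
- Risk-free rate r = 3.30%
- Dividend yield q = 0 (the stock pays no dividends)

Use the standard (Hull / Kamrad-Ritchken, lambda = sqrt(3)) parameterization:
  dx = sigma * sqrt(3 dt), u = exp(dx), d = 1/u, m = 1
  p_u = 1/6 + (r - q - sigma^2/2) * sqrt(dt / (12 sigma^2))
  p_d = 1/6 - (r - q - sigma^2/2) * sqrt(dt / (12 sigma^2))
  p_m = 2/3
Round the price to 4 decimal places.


Answer: Price = V(0,0) = 8.6018

Derivation:
dt = T/N = 0.250000; dx = sigma*sqrt(3*dt) = 0.450333
u = exp(dx) = 1.568835; d = 1/u = 0.637416
p_u = 0.138299, p_m = 0.666667, p_d = 0.195035
Discount per step: exp(-r*dt) = 0.991784
Stock lattice S(k, j) with j the centered position index:
  k=0: S(0,+0) = 46.2800
  k=1: S(1,-1) = 29.4996; S(1,+0) = 46.2800; S(1,+1) = 72.6057
  k=2: S(2,-2) = 18.8035; S(2,-1) = 29.4996; S(2,+0) = 46.2800; S(2,+1) = 72.6057; S(2,+2) = 113.9063
Terminal payoffs V(N, j) = max(S_T - K, 0):
  V(2,-2) = 0.000000; V(2,-1) = 0.000000; V(2,+0) = 3.700000; V(2,+1) = 30.025677; V(2,+2) = 71.326316
Backward induction: V(k, j) = exp(-r*dt) * [p_u * V(k+1, j+1) + p_m * V(k+1, j) + p_d * V(k+1, j-1)]
  V(1,-1) = exp(-r*dt) * [p_u*3.700000 + p_m*0.000000 + p_d*0.000000] = 0.507501
  V(1,+0) = exp(-r*dt) * [p_u*30.025677 + p_m*3.700000 + p_d*0.000000] = 6.564798
  V(1,+1) = exp(-r*dt) * [p_u*71.326316 + p_m*30.025677 + p_d*3.700000] = 30.351652
  V(0,+0) = exp(-r*dt) * [p_u*30.351652 + p_m*6.564798 + p_d*0.507501] = 8.601850


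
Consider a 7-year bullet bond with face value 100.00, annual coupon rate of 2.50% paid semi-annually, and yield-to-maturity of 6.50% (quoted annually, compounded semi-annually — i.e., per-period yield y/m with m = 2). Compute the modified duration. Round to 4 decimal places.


Coupon per period c = face * coupon_rate / m = 1.250000
Periods per year m = 2; per-period yield y/m = 0.032500
Number of cashflows N = 14
Cashflows (t years, CF_t, discount factor 1/(1+y/m)^(m*t), PV):
  t = 0.5000: CF_t = 1.250000, DF = 0.968523, PV = 1.210654
  t = 1.0000: CF_t = 1.250000, DF = 0.938037, PV = 1.172546
  t = 1.5000: CF_t = 1.250000, DF = 0.908510, PV = 1.135638
  t = 2.0000: CF_t = 1.250000, DF = 0.879913, PV = 1.099891
  t = 2.5000: CF_t = 1.250000, DF = 0.852216, PV = 1.065270
  t = 3.0000: CF_t = 1.250000, DF = 0.825391, PV = 1.031739
  t = 3.5000: CF_t = 1.250000, DF = 0.799410, PV = 0.999263
  t = 4.0000: CF_t = 1.250000, DF = 0.774247, PV = 0.967809
  t = 4.5000: CF_t = 1.250000, DF = 0.749876, PV = 0.937345
  t = 5.0000: CF_t = 1.250000, DF = 0.726272, PV = 0.907840
  t = 5.5000: CF_t = 1.250000, DF = 0.703411, PV = 0.879264
  t = 6.0000: CF_t = 1.250000, DF = 0.681270, PV = 0.851588
  t = 6.5000: CF_t = 1.250000, DF = 0.659826, PV = 0.824782
  t = 7.0000: CF_t = 101.250000, DF = 0.639056, PV = 64.704456
Price P = sum_t PV_t = 77.788083
First compute Macaulay numerator sum_t t * PV_t:
  t * PV_t at t = 0.5000: 0.605327
  t * PV_t at t = 1.0000: 1.172546
  t * PV_t at t = 1.5000: 1.703457
  t * PV_t at t = 2.0000: 2.199783
  t * PV_t at t = 2.5000: 2.663175
  t * PV_t at t = 3.0000: 3.095216
  t * PV_t at t = 3.5000: 3.497419
  t * PV_t at t = 4.0000: 3.871235
  t * PV_t at t = 4.5000: 4.218053
  t * PV_t at t = 5.0000: 4.539201
  t * PV_t at t = 5.5000: 4.835953
  t * PV_t at t = 6.0000: 5.109525
  t * PV_t at t = 6.5000: 5.361084
  t * PV_t at t = 7.0000: 452.931189
Macaulay duration D = 495.803160 / 77.788083 = 6.373768
Modified duration = D / (1 + y/m) = 6.373768 / (1 + 0.032500) = 6.173140

Answer: Modified duration = 6.1731


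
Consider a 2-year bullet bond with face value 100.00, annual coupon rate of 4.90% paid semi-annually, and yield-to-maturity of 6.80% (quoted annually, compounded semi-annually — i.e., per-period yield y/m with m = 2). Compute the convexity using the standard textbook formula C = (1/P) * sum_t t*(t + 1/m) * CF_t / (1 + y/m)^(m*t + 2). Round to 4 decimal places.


Coupon per period c = face * coupon_rate / m = 2.450000
Periods per year m = 2; per-period yield y/m = 0.034000
Number of cashflows N = 4
Cashflows (t years, CF_t, discount factor 1/(1+y/m)^(m*t), PV):
  t = 0.5000: CF_t = 2.450000, DF = 0.967118, PV = 2.369439
  t = 1.0000: CF_t = 2.450000, DF = 0.935317, PV = 2.291527
  t = 1.5000: CF_t = 2.450000, DF = 0.904562, PV = 2.216177
  t = 2.0000: CF_t = 102.450000, DF = 0.874818, PV = 89.625132
Price P = sum_t PV_t = 96.502275
Convexity numerator sum_t t*(t + 1/m) * CF_t / (1+y/m)^(m*t + 2):
  t = 0.5000: term = 1.108089
  t = 1.0000: term = 3.214957
  t = 1.5000: term = 6.218486
  t = 2.0000: term = 419.139639
Convexity = (1/P) * sum = 429.681170 / 96.502275 = 4.452550

Answer: Convexity = 4.4525


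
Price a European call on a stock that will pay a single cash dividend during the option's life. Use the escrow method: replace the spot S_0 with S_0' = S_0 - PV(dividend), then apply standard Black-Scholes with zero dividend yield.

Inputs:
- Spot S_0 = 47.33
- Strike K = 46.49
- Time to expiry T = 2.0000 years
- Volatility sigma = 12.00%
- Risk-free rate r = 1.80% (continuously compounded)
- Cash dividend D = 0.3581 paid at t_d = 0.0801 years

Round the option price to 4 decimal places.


PV(D) = D * exp(-r * t_d) = 0.3581 * 0.99855924 = 0.35758406
S_0' = S_0 - PV(D) = 47.3300 - 0.35758406 = 46.97241594
d1 = (ln(S_0'/K) + (r + sigma^2/2)*T) / (sigma*sqrt(T)) = 0.35781547
d2 = d1 - sigma*sqrt(T) = 0.18810984
exp(-rT) = 0.96464029
N(d1) = 0.63975929; N(d2) = 0.57460473
C = S_0' * N(d1) - K * exp(-rT) * N(d2) = 46.97241594 * 0.63975929 - 46.4900 * 0.96464029 * 0.57460473 = 4.2822

Answer: Price = 4.2822


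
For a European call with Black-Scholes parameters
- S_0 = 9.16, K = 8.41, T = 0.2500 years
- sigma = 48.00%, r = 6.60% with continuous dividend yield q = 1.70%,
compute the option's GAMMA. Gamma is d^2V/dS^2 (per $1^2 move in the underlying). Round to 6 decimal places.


d1 = 0.5269779363; d2 = 0.2869779363
phi(d1) = 0.3472218362; exp(-qT) = 0.9957590185; exp(-rT) = 0.9836353794
Gamma = exp(-qT) * phi(d1) / (S * sigma * sqrt(T)) = 0.9957590185 * 0.3472218362 / (9.1600 * 0.4800 * 0.5000000000) = 0.157273

Answer: Gamma = 0.157273


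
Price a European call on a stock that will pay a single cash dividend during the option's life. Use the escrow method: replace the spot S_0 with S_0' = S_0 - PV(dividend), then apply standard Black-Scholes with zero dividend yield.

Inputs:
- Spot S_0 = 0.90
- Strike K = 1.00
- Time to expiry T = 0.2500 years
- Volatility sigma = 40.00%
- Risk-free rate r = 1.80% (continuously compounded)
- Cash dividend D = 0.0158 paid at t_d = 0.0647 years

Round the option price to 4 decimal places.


PV(D) = D * exp(-r * t_d) = 0.0158 * 0.99883608 = 0.01578161
S_0' = S_0 - PV(D) = 0.9000 - 0.01578161 = 0.88421839
d1 = (ln(S_0'/K) + (r + sigma^2/2)*T) / (sigma*sqrt(T)) = -0.49275600
d2 = d1 - sigma*sqrt(T) = -0.69275600
exp(-rT) = 0.99551011
N(d1) = 0.31109250; N(d2) = 0.24423135
C = S_0' * N(d1) - K * exp(-rT) * N(d2) = 0.88421839 * 0.31109250 - 1.0000 * 0.99551011 * 0.24423135 = 0.0319

Answer: Price = 0.0319


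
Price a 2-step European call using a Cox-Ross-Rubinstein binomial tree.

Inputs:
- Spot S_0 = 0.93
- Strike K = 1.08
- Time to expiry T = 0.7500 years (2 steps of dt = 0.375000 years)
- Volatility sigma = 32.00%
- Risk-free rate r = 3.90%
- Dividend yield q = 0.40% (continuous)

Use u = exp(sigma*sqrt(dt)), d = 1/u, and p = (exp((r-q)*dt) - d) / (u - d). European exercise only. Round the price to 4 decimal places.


dt = T/N = 0.375000
u = exp(sigma*sqrt(dt)) = 1.216477; d = 1/u = 0.822046
p = (exp((r-q)*dt) - d) / (u - d) = 0.484661
Discount per step: exp(-r*dt) = 0.985481
Stock lattice S(k, i) with i counting down-moves:
  k=0: S(0,0) = 0.9300
  k=1: S(1,0) = 1.1313; S(1,1) = 0.7645
  k=2: S(2,0) = 1.3762; S(2,1) = 0.9300; S(2,2) = 0.6285
Terminal payoffs V(N, i) = max(S_T - K, 0):
  V(2,0) = 0.296230; V(2,1) = 0.000000; V(2,2) = 0.000000
Backward induction: V(k, i) = exp(-r*dt) * [p * V(k+1, i) + (1-p) * V(k+1, i+1)].
  V(1,0) = exp(-r*dt) * [p*0.296230 + (1-p)*0.000000] = 0.141487
  V(1,1) = exp(-r*dt) * [p*0.000000 + (1-p)*0.000000] = 0.000000
  V(0,0) = exp(-r*dt) * [p*0.141487 + (1-p)*0.000000] = 0.067578

Answer: Price = V(0,0) = 0.0676


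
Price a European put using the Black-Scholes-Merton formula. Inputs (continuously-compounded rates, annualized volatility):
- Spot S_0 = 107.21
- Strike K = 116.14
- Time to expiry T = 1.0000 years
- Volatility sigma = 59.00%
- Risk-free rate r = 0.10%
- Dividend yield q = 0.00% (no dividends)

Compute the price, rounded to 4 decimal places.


Answer: Price = 30.5278

Derivation:
d1 = (ln(S/K) + (r - q + 0.5*sigma^2) * T) / (sigma * sqrt(T)) = 0.16109012
d2 = d1 - sigma * sqrt(T) = -0.42890988
exp(-rT) = 0.99900050; exp(-qT) = 1.00000000
P = K * exp(-rT) * N(-d2) - S_0 * exp(-qT) * N(-d1)
N(-d1) = 0.43601121; N(-d2) = 0.66600560
P = 116.1400 * 0.99900050 * 0.66600560 - 107.2100 * 1.00000000 * 0.43601121 = 30.5278


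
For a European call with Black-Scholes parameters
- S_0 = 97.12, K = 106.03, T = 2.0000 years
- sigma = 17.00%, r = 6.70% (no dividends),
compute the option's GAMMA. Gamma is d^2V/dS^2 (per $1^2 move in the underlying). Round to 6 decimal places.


Answer: Gamma = 0.016272

Derivation:
d1 = 0.3124798636; d2 = 0.0720635580
phi(d1) = 0.3799329969; exp(-qT) = 1.0000000000; exp(-rT) = 0.8745900646
Gamma = exp(-qT) * phi(d1) / (S * sigma * sqrt(T)) = 1.0000000000 * 0.3799329969 / (97.1200 * 0.1700 * 1.4142135624) = 0.016272


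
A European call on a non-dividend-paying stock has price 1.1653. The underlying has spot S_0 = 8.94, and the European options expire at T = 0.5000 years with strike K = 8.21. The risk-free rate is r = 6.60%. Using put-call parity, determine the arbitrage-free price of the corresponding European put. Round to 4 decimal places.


Answer: Put price = 0.1688

Derivation:
Put-call parity: C - P = S_0 * exp(-qT) - K * exp(-rT).
S_0 * exp(-qT) = 8.9400 * 1.00000000 = 8.94000000
K * exp(-rT) = 8.2100 * 0.96753856 = 7.94349157
P = C - S*exp(-qT) + K*exp(-rT)
P = 1.1653 - 8.94000000 + 7.94349157 = 0.1688


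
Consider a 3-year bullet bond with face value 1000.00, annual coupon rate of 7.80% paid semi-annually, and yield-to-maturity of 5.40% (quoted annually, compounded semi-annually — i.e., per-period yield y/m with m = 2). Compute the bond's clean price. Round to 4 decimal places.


Answer: Price = 1065.6577

Derivation:
Coupon per period c = face * coupon_rate / m = 39.000000
Periods per year m = 2; per-period yield y/m = 0.027000
Number of cashflows N = 6
Cashflows (t years, CF_t, discount factor 1/(1+y/m)^(m*t), PV):
  t = 0.5000: CF_t = 39.000000, DF = 0.973710, PV = 37.974684
  t = 1.0000: CF_t = 39.000000, DF = 0.948111, PV = 36.976323
  t = 1.5000: CF_t = 39.000000, DF = 0.923185, PV = 36.004209
  t = 2.0000: CF_t = 39.000000, DF = 0.898914, PV = 35.057653
  t = 2.5000: CF_t = 39.000000, DF = 0.875282, PV = 34.135981
  t = 3.0000: CF_t = 1039.000000, DF = 0.852270, PV = 885.508809
Price P = sum_t PV_t = 1065.657658


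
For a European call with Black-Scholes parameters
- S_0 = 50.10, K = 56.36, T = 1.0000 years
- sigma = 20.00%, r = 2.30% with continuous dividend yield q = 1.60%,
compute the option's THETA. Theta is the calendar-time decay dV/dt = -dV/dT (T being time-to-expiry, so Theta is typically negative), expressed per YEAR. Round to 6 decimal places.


d1 = -0.4536933947; d2 = -0.6536933947
phi(d1) = 0.3599257995; exp(-qT) = 0.9841273201; exp(-rT) = 0.9772624838
Theta = -S*exp(-qT)*phi(d1)*sigma/(2*sqrt(T)) - r*K*exp(-rT)*N(d2) + q*S*exp(-qT)*N(d1)
N(d1) = 0.3250247609; N(d2) = 0.2566546798; sqrt(T) = 1.0000000000
Term 1 = -50.1000 * 0.9841273201 * 0.3599257995 * 0.2000 / (2 * 1.0000000000) = -1.7746061906
Term 2 = -0.0230 * 56.3600 * 0.9772624838 * 0.2566546798 = -0.3251316402
Term 3 = 0.0160 * 50.1000 * 0.9841273201 * 0.3250247609 = 0.2564043827
Theta = -1.7746061906 + (-0.3251316402) + (0.2564043827) = -1.843333

Answer: Theta = -1.843333


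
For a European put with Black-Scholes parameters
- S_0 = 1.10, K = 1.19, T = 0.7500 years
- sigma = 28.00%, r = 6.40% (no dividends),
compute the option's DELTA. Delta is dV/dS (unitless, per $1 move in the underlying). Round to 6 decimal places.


d1 = -0.0051265707; d2 = -0.2476136837
phi(d1) = 0.3989370380; exp(-qT) = 1.0000000000; exp(-rT) = 0.9531337871
N(-d1) = 0.5020451968
Delta = -exp(-qT) * N(-d1) = -1.0000000000 * 0.5020451968 = -0.502045

Answer: Delta = -0.502045


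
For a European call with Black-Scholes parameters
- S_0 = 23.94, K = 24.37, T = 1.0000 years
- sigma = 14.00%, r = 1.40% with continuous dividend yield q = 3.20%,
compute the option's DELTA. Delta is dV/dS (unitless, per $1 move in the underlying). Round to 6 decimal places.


Answer: Delta = 0.412902

Derivation:
d1 = -0.1857297679; d2 = -0.3257297679
phi(d1) = 0.3921204145; exp(-qT) = 0.9685065821; exp(-rT) = 0.9860975443
N(d1) = 0.4263283415
Delta = exp(-qT) * N(d1) = 0.9685065821 * 0.4263283415 = 0.412902


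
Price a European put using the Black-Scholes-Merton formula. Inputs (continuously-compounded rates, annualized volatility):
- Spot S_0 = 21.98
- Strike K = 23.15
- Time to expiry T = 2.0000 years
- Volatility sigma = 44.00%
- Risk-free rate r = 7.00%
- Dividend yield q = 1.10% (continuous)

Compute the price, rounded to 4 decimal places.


d1 = (ln(S/K) + (r - q + 0.5*sigma^2) * T) / (sigma * sqrt(T)) = 0.41741505
d2 = d1 - sigma * sqrt(T) = -0.20483892
exp(-rT) = 0.86935824; exp(-qT) = 0.97824024
P = K * exp(-rT) * N(-d2) - S_0 * exp(-qT) * N(-d1)
N(-d1) = 0.33818743; N(-d2) = 0.58115101
P = 23.1500 * 0.86935824 * 0.58115101 - 21.9800 * 0.97824024 * 0.33818743 = 4.4244

Answer: Price = 4.4244


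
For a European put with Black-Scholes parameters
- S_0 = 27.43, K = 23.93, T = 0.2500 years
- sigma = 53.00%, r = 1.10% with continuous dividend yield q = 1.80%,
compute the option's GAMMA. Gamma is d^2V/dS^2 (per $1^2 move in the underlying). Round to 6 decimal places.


d1 = 0.6410071812; d2 = 0.3760071812
phi(d1) = 0.3248526330; exp(-qT) = 0.9955101098; exp(-rT) = 0.9972537778
Gamma = exp(-qT) * phi(d1) / (S * sigma * sqrt(T)) = 0.9955101098 * 0.3248526330 / (27.4300 * 0.5300 * 0.5000000000) = 0.044490

Answer: Gamma = 0.044490


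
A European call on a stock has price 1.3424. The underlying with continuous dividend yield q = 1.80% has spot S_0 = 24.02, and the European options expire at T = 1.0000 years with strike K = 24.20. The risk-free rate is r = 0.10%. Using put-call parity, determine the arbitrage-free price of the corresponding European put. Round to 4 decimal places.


Put-call parity: C - P = S_0 * exp(-qT) - K * exp(-rT).
S_0 * exp(-qT) = 24.0200 * 0.98216103 = 23.59150800
K * exp(-rT) = 24.2000 * 0.99900050 = 24.17581210
P = C - S*exp(-qT) + K*exp(-rT)
P = 1.3424 - 23.59150800 + 24.17581210 = 1.9267

Answer: Put price = 1.9267


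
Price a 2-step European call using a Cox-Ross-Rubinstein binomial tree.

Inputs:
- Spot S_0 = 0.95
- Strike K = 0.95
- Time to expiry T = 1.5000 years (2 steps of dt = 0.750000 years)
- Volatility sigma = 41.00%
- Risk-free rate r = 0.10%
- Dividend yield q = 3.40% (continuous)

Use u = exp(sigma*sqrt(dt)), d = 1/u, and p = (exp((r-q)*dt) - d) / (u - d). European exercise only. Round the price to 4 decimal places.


Answer: Price = V(0,0) = 0.1405

Derivation:
dt = T/N = 0.750000
u = exp(sigma*sqrt(dt)) = 1.426281; d = 1/u = 0.701124
p = (exp((r-q)*dt) - d) / (u - d) = 0.378442
Discount per step: exp(-r*dt) = 0.999250
Stock lattice S(k, i) with i counting down-moves:
  k=0: S(0,0) = 0.9500
  k=1: S(1,0) = 1.3550; S(1,1) = 0.6661
  k=2: S(2,0) = 1.9326; S(2,1) = 0.9500; S(2,2) = 0.4670
Terminal payoffs V(N, i) = max(S_T - K, 0):
  V(2,0) = 0.982564; V(2,1) = 0.000000; V(2,2) = 0.000000
Backward induction: V(k, i) = exp(-r*dt) * [p * V(k+1, i) + (1-p) * V(k+1, i+1)].
  V(1,0) = exp(-r*dt) * [p*0.982564 + (1-p)*0.000000] = 0.371564
  V(1,1) = exp(-r*dt) * [p*0.000000 + (1-p)*0.000000] = 0.000000
  V(0,0) = exp(-r*dt) * [p*0.371564 + (1-p)*0.000000] = 0.140510


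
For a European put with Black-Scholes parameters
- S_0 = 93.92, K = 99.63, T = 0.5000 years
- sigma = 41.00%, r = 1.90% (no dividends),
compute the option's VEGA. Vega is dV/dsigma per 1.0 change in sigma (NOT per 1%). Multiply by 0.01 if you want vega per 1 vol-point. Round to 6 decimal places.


d1 = -0.0258524033; d2 = -0.3157661836
phi(d1) = 0.3988089868; exp(-qT) = 1.0000000000; exp(-rT) = 0.9905449824
Vega = S * exp(-qT) * phi(d1) * sqrt(T) = 93.9200 * 1.0000000000 * 0.3988089868 * 0.7071067812 = 26.485491

Answer: Vega = 26.485491


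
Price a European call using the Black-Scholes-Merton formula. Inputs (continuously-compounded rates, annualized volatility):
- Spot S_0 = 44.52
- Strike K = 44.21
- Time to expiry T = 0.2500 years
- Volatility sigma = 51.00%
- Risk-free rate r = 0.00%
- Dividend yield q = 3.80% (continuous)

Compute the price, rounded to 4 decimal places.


d1 = (ln(S/K) + (r - q + 0.5*sigma^2) * T) / (sigma * sqrt(T)) = 0.11764713
d2 = d1 - sigma * sqrt(T) = -0.13735287
exp(-rT) = 1.00000000; exp(-qT) = 0.99054498
C = S_0 * exp(-qT) * N(d1) - K * exp(-rT) * N(d2)
N(d1) = 0.54682637; N(d2) = 0.44537594
C = 44.5200 * 0.99054498 * 0.54682637 - 44.2100 * 1.00000000 * 0.44537594 = 4.4245

Answer: Price = 4.4245


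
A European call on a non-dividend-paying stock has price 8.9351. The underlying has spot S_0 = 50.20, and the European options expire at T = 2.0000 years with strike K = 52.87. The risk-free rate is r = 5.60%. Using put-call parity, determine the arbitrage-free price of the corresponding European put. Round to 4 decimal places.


Put-call parity: C - P = S_0 * exp(-qT) - K * exp(-rT).
S_0 * exp(-qT) = 50.2000 * 1.00000000 = 50.20000000
K * exp(-rT) = 52.8700 * 0.89404426 = 47.26811989
P = C - S*exp(-qT) + K*exp(-rT)
P = 8.9351 - 50.20000000 + 47.26811989 = 6.0032

Answer: Put price = 6.0032


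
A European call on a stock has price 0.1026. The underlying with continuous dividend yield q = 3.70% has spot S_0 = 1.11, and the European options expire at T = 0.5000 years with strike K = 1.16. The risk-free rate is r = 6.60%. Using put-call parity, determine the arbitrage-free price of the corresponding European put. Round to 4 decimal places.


Put-call parity: C - P = S_0 * exp(-qT) - K * exp(-rT).
S_0 * exp(-qT) = 1.1100 * 0.98167007 = 1.08965378
K * exp(-rT) = 1.1600 * 0.96753856 = 1.12234473
P = C - S*exp(-qT) + K*exp(-rT)
P = 0.1026 - 1.08965378 + 1.12234473 = 0.1353

Answer: Put price = 0.1353


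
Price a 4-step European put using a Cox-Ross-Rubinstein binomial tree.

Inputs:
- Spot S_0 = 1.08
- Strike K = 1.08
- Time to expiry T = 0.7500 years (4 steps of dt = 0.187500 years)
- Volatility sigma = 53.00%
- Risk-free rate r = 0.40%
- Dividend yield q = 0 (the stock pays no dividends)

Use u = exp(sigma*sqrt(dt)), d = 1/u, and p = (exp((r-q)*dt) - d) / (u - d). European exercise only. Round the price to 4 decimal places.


dt = T/N = 0.187500
u = exp(sigma*sqrt(dt)) = 1.257967; d = 1/u = 0.794934
p = (exp((r-q)*dt) - d) / (u - d) = 0.444497
Discount per step: exp(-r*dt) = 0.999250
Stock lattice S(k, i) with i counting down-moves:
  k=0: S(0,0) = 1.0800
  k=1: S(1,0) = 1.3586; S(1,1) = 0.8585
  k=2: S(2,0) = 1.7091; S(2,1) = 1.0800; S(2,2) = 0.6825
  k=3: S(3,0) = 2.1500; S(3,1) = 1.3586; S(3,2) = 0.8585; S(3,3) = 0.5425
  k=4: S(4,0) = 2.7046; S(4,1) = 1.7091; S(4,2) = 1.0800; S(4,3) = 0.6825; S(4,4) = 0.4313
Terminal payoffs V(N, i) = max(K - S_T, 0):
  V(4,0) = 0.000000; V(4,1) = 0.000000; V(4,2) = 0.000000; V(4,3) = 0.397527; V(4,4) = 0.648732
Backward induction: V(k, i) = exp(-r*dt) * [p * V(k+1, i) + (1-p) * V(k+1, i+1)].
  V(3,0) = exp(-r*dt) * [p*0.000000 + (1-p)*0.000000] = 0.000000
  V(3,1) = exp(-r*dt) * [p*0.000000 + (1-p)*0.000000] = 0.000000
  V(3,2) = exp(-r*dt) * [p*0.000000 + (1-p)*0.397527] = 0.220662
  V(3,3) = exp(-r*dt) * [p*0.397527 + (1-p)*0.648732] = 0.536670
  V(2,0) = exp(-r*dt) * [p*0.000000 + (1-p)*0.000000] = 0.000000
  V(2,1) = exp(-r*dt) * [p*0.000000 + (1-p)*0.220662] = 0.122487
  V(2,2) = exp(-r*dt) * [p*0.220662 + (1-p)*0.536670] = 0.395908
  V(1,0) = exp(-r*dt) * [p*0.000000 + (1-p)*0.122487] = 0.067991
  V(1,1) = exp(-r*dt) * [p*0.122487 + (1-p)*0.395908] = 0.274168
  V(0,0) = exp(-r*dt) * [p*0.067991 + (1-p)*0.274168] = 0.182386

Answer: Price = V(0,0) = 0.1824


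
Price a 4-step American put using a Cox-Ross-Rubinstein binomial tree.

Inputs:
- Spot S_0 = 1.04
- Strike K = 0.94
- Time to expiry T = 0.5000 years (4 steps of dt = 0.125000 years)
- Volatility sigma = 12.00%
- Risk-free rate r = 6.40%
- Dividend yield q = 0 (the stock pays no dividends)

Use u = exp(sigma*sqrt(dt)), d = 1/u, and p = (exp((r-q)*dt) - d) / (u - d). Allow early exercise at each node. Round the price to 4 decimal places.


Answer: Price = V(0,0) = 0.0018

Derivation:
dt = T/N = 0.125000
u = exp(sigma*sqrt(dt)) = 1.043339; d = 1/u = 0.958461
p = (exp((r-q)*dt) - d) / (u - d) = 0.584026
Discount per step: exp(-r*dt) = 0.992032
Stock lattice S(k, i) with i counting down-moves:
  k=0: S(0,0) = 1.0400
  k=1: S(1,0) = 1.0851; S(1,1) = 0.9968
  k=2: S(2,0) = 1.1321; S(2,1) = 1.0400; S(2,2) = 0.9554
  k=3: S(3,0) = 1.1812; S(3,1) = 1.0851; S(3,2) = 0.9968; S(3,3) = 0.9157
  k=4: S(4,0) = 1.2324; S(4,1) = 1.1321; S(4,2) = 1.0400; S(4,3) = 0.9554; S(4,4) = 0.8777
Terminal payoffs V(N, i) = max(K - S_T, 0):
  V(4,0) = 0.000000; V(4,1) = 0.000000; V(4,2) = 0.000000; V(4,3) = 0.000000; V(4,4) = 0.062330
Backward induction: V(k, i) = exp(-r*dt) * [p * V(k+1, i) + (1-p) * V(k+1, i+1)]; then take max(V_cont, immediate exercise) for American.
  V(3,0) = exp(-r*dt) * [p*0.000000 + (1-p)*0.000000] = 0.000000; exercise = 0.000000; V(3,0) = max -> 0.000000
  V(3,1) = exp(-r*dt) * [p*0.000000 + (1-p)*0.000000] = 0.000000; exercise = 0.000000; V(3,1) = max -> 0.000000
  V(3,2) = exp(-r*dt) * [p*0.000000 + (1-p)*0.000000] = 0.000000; exercise = 0.000000; V(3,2) = max -> 0.000000
  V(3,3) = exp(-r*dt) * [p*0.000000 + (1-p)*0.062330] = 0.025721; exercise = 0.024293; V(3,3) = max -> 0.025721
  V(2,0) = exp(-r*dt) * [p*0.000000 + (1-p)*0.000000] = 0.000000; exercise = 0.000000; V(2,0) = max -> 0.000000
  V(2,1) = exp(-r*dt) * [p*0.000000 + (1-p)*0.000000] = 0.000000; exercise = 0.000000; V(2,1) = max -> 0.000000
  V(2,2) = exp(-r*dt) * [p*0.000000 + (1-p)*0.025721] = 0.010614; exercise = 0.000000; V(2,2) = max -> 0.010614
  V(1,0) = exp(-r*dt) * [p*0.000000 + (1-p)*0.000000] = 0.000000; exercise = 0.000000; V(1,0) = max -> 0.000000
  V(1,1) = exp(-r*dt) * [p*0.000000 + (1-p)*0.010614] = 0.004380; exercise = 0.000000; V(1,1) = max -> 0.004380
  V(0,0) = exp(-r*dt) * [p*0.000000 + (1-p)*0.004380] = 0.001807; exercise = 0.000000; V(0,0) = max -> 0.001807


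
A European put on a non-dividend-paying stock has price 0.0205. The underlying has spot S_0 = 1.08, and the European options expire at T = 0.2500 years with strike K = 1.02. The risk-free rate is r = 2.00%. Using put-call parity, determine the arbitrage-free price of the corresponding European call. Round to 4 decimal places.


Put-call parity: C - P = S_0 * exp(-qT) - K * exp(-rT).
S_0 * exp(-qT) = 1.0800 * 1.00000000 = 1.08000000
K * exp(-rT) = 1.0200 * 0.99501248 = 1.01491273
C = P + S*exp(-qT) - K*exp(-rT)
C = 0.0205 + 1.08000000 - 1.01491273 = 0.0856

Answer: Call price = 0.0856


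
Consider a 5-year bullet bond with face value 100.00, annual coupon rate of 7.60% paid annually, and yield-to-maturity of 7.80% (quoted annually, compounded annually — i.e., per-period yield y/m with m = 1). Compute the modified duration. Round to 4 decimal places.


Coupon per period c = face * coupon_rate / m = 7.600000
Periods per year m = 1; per-period yield y/m = 0.078000
Number of cashflows N = 5
Cashflows (t years, CF_t, discount factor 1/(1+y/m)^(m*t), PV):
  t = 1.0000: CF_t = 7.600000, DF = 0.927644, PV = 7.050093
  t = 2.0000: CF_t = 7.600000, DF = 0.860523, PV = 6.539975
  t = 3.0000: CF_t = 7.600000, DF = 0.798259, PV = 6.066767
  t = 4.0000: CF_t = 7.600000, DF = 0.740500, PV = 5.627799
  t = 5.0000: CF_t = 107.600000, DF = 0.686920, PV = 73.912598
Price P = sum_t PV_t = 99.197231
First compute Macaulay numerator sum_t t * PV_t:
  t * PV_t at t = 1.0000: 7.050093
  t * PV_t at t = 2.0000: 13.079949
  t * PV_t at t = 3.0000: 18.200301
  t * PV_t at t = 4.0000: 22.511194
  t * PV_t at t = 5.0000: 369.562989
Macaulay duration D = 430.404527 / 99.197231 = 4.338876
Modified duration = D / (1 + y/m) = 4.338876 / (1 + 0.078000) = 4.024932

Answer: Modified duration = 4.0249


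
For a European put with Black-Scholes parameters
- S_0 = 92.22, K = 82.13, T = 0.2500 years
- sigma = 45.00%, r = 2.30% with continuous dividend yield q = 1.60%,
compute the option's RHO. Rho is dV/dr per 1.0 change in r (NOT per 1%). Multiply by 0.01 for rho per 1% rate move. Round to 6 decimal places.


d1 = 0.6352718623; d2 = 0.4102718623
phi(d1) = 0.3260437505; exp(-qT) = 0.9960079893; exp(-rT) = 0.9942664996
N(-d2) = 0.3408032652
Rho = -K*T*exp(-rT)*N(-d2) = -82.1300 * 0.2500 * 0.9942664996 * 0.3408032652 = -6.957423

Answer: Rho = -6.957423


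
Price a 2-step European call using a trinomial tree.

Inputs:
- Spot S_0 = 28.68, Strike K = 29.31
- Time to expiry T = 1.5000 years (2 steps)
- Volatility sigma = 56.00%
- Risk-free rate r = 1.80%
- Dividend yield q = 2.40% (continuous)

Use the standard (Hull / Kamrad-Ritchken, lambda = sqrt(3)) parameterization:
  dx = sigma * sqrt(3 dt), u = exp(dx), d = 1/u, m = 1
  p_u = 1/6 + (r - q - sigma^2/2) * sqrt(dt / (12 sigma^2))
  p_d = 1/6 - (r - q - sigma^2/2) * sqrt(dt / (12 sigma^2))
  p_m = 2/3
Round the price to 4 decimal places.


Answer: Price = V(0,0) = 5.5994

Derivation:
dt = T/N = 0.750000; dx = sigma*sqrt(3*dt) = 0.840000
u = exp(dx) = 2.316367; d = 1/u = 0.431711
p_u = 0.093988, p_m = 0.666667, p_d = 0.239345
Discount per step: exp(-r*dt) = 0.986591
Stock lattice S(k, j) with j the centered position index:
  k=0: S(0,+0) = 28.6800
  k=1: S(1,-1) = 12.3815; S(1,+0) = 28.6800; S(1,+1) = 66.4334
  k=2: S(2,-2) = 5.3452; S(2,-1) = 12.3815; S(2,+0) = 28.6800; S(2,+1) = 66.4334; S(2,+2) = 153.8841
Terminal payoffs V(N, j) = max(S_T - K, 0):
  V(2,-2) = 0.000000; V(2,-1) = 0.000000; V(2,+0) = 0.000000; V(2,+1) = 37.123405; V(2,+2) = 124.574145
Backward induction: V(k, j) = exp(-r*dt) * [p_u * V(k+1, j+1) + p_m * V(k+1, j) + p_d * V(k+1, j-1)]
  V(1,-1) = exp(-r*dt) * [p_u*0.000000 + p_m*0.000000 + p_d*0.000000] = 0.000000
  V(1,+0) = exp(-r*dt) * [p_u*37.123405 + p_m*0.000000 + p_d*0.000000] = 3.442371
  V(1,+1) = exp(-r*dt) * [p_u*124.574145 + p_m*37.123405 + p_d*0.000000] = 35.968555
  V(0,+0) = exp(-r*dt) * [p_u*35.968555 + p_m*3.442371 + p_d*0.000000] = 5.599425


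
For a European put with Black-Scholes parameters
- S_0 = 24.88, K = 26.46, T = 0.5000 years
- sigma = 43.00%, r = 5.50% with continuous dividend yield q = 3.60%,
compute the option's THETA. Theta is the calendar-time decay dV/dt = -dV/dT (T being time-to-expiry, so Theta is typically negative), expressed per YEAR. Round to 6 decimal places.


d1 = -0.0192230787; d2 = -0.3232789947
phi(d1) = 0.3988685773; exp(-qT) = 0.9821610324; exp(-rT) = 0.9728746826
Theta = -S*exp(-qT)*phi(d1)*sigma/(2*sqrt(T)) + r*K*exp(-rT)*N(-d2) - q*S*exp(-qT)*N(-d1)
N(-d1) = 0.5076684266; N(-d2) = 0.6267580198; sqrt(T) = 0.7071067812
Term 1 = -24.8800 * 0.9821610324 * 0.3988685773 * 0.4300 / (2 * 0.7071067812) = -2.9635779663
Term 2 = 0.0550 * 26.4600 * 0.9728746826 * 0.6267580198 = 0.8873793760
Term 3 = -0.0360 * 24.8800 * 0.9821610324 * 0.5076684266 = -0.4465969269
Theta = -2.9635779663 + (0.8873793760) + (-0.4465969269) = -2.522796

Answer: Theta = -2.522796


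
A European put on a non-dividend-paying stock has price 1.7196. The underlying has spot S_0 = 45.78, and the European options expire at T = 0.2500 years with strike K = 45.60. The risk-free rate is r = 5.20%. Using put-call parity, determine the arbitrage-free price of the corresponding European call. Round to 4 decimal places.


Answer: Call price = 2.4886

Derivation:
Put-call parity: C - P = S_0 * exp(-qT) - K * exp(-rT).
S_0 * exp(-qT) = 45.7800 * 1.00000000 = 45.78000000
K * exp(-rT) = 45.6000 * 0.98708414 = 45.01103656
C = P + S*exp(-qT) - K*exp(-rT)
C = 1.7196 + 45.78000000 - 45.01103656 = 2.4886


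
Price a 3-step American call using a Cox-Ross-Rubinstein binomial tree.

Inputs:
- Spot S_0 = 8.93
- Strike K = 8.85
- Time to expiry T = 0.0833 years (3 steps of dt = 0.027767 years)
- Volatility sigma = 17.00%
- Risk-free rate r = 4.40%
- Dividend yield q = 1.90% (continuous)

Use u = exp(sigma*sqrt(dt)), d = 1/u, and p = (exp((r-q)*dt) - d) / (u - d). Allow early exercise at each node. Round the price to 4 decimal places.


Answer: Price = V(0,0) = 0.2391

Derivation:
dt = T/N = 0.027767
u = exp(sigma*sqrt(dt)) = 1.028733; d = 1/u = 0.972070
p = (exp((r-q)*dt) - d) / (u - d) = 0.505174
Discount per step: exp(-r*dt) = 0.998779
Stock lattice S(k, i) with i counting down-moves:
  k=0: S(0,0) = 8.9300
  k=1: S(1,0) = 9.1866; S(1,1) = 8.6806
  k=2: S(2,0) = 9.4505; S(2,1) = 8.9300; S(2,2) = 8.4381
  k=3: S(3,0) = 9.7221; S(3,1) = 9.1866; S(3,2) = 8.6806; S(3,3) = 8.2025
Terminal payoffs V(N, i) = max(S_T - K, 0):
  V(3,0) = 0.872078; V(3,1) = 0.336583; V(3,2) = 0.000000; V(3,3) = 0.000000
Backward induction: V(k, i) = exp(-r*dt) * [p * V(k+1, i) + (1-p) * V(k+1, i+1)]; then take max(V_cont, immediate exercise) for American.
  V(2,0) = exp(-r*dt) * [p*0.872078 + (1-p)*0.336583] = 0.606360; exercise = 0.600539; V(2,0) = max -> 0.606360
  V(2,1) = exp(-r*dt) * [p*0.336583 + (1-p)*0.000000] = 0.169825; exercise = 0.080000; V(2,1) = max -> 0.169825
  V(2,2) = exp(-r*dt) * [p*0.000000 + (1-p)*0.000000] = 0.000000; exercise = 0.000000; V(2,2) = max -> 0.000000
  V(1,0) = exp(-r*dt) * [p*0.606360 + (1-p)*0.169825] = 0.389874; exercise = 0.336583; V(1,0) = max -> 0.389874
  V(1,1) = exp(-r*dt) * [p*0.169825 + (1-p)*0.000000] = 0.085687; exercise = 0.000000; V(1,1) = max -> 0.085687
  V(0,0) = exp(-r*dt) * [p*0.389874 + (1-p)*0.085687] = 0.239062; exercise = 0.080000; V(0,0) = max -> 0.239062
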